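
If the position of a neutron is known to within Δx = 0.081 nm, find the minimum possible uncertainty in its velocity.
388.656 m/s

Using the Heisenberg uncertainty principle and Δp = mΔv:
ΔxΔp ≥ ℏ/2
Δx(mΔv) ≥ ℏ/2

The minimum uncertainty in velocity is:
Δv_min = ℏ/(2mΔx)
Δv_min = (1.055e-34 J·s) / (2 × 1.675e-27 kg × 8.100e-11 m)
Δv_min = 3.887e+02 m/s = 388.656 m/s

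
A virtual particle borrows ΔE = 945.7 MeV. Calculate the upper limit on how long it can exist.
3.480 × 10^-25 s

Using the energy-time uncertainty principle:
ΔEΔt ≥ ℏ/2

For a virtual particle borrowing energy ΔE, the maximum lifetime is:
Δt_max = ℏ/(2ΔE)

Converting energy:
ΔE = 945.7 MeV = 1.515e-10 J

Δt_max = (1.055e-34 J·s) / (2 × 1.515e-10 J)
Δt_max = 3.480e-25 s = 3.480 × 10^-25 s

Virtual particles with higher borrowed energy exist for shorter times.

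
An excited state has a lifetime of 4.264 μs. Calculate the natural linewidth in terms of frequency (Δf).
18.663 kHz

Using the energy-time uncertainty principle and E = hf:
ΔEΔt ≥ ℏ/2
hΔf·Δt ≥ ℏ/2

The minimum frequency uncertainty is:
Δf = ℏ/(2hτ) = 1/(4πτ)
Δf = 1/(4π × 4.264e-06 s)
Δf = 1.866e+04 Hz = 18.663 kHz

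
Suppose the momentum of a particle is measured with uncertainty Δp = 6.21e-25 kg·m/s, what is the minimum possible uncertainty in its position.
84.909 pm

Using the Heisenberg uncertainty principle:
ΔxΔp ≥ ℏ/2

The minimum uncertainty in position is:
Δx_min = ℏ/(2Δp)
Δx_min = (1.055e-34 J·s) / (2 × 6.210e-25 kg·m/s)
Δx_min = 8.491e-11 m = 84.909 pm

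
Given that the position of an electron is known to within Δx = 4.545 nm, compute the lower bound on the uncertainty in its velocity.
12.736 km/s

Using the Heisenberg uncertainty principle and Δp = mΔv:
ΔxΔp ≥ ℏ/2
Δx(mΔv) ≥ ℏ/2

The minimum uncertainty in velocity is:
Δv_min = ℏ/(2mΔx)
Δv_min = (1.055e-34 J·s) / (2 × 9.109e-31 kg × 4.545e-09 m)
Δv_min = 1.274e+04 m/s = 12.736 km/s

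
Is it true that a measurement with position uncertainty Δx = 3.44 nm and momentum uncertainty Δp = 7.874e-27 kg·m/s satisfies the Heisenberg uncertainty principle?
No, it violates the uncertainty principle (impossible measurement).

Calculate the product ΔxΔp:
ΔxΔp = (3.440e-09 m) × (7.874e-27 kg·m/s)
ΔxΔp = 2.709e-35 J·s

Compare to the minimum allowed value ℏ/2:
ℏ/2 = 5.273e-35 J·s

Since ΔxΔp = 2.709e-35 J·s < 5.273e-35 J·s = ℏ/2,
the measurement violates the uncertainty principle.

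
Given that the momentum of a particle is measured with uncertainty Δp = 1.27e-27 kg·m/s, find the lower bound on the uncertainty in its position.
41.519 nm

Using the Heisenberg uncertainty principle:
ΔxΔp ≥ ℏ/2

The minimum uncertainty in position is:
Δx_min = ℏ/(2Δp)
Δx_min = (1.055e-34 J·s) / (2 × 1.270e-27 kg·m/s)
Δx_min = 4.152e-08 m = 41.519 nm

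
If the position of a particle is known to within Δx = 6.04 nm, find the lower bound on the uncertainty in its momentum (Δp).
8.730 × 10^-27 kg·m/s

Using the Heisenberg uncertainty principle:
ΔxΔp ≥ ℏ/2

The minimum uncertainty in momentum is:
Δp_min = ℏ/(2Δx)
Δp_min = (1.055e-34 J·s) / (2 × 6.040e-09 m)
Δp_min = 8.730e-27 kg·m/s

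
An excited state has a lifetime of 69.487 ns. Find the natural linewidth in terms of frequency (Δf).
1.145 MHz

Using the energy-time uncertainty principle and E = hf:
ΔEΔt ≥ ℏ/2
hΔf·Δt ≥ ℏ/2

The minimum frequency uncertainty is:
Δf = ℏ/(2hτ) = 1/(4πτ)
Δf = 1/(4π × 6.949e-08 s)
Δf = 1.145e+06 Hz = 1.145 MHz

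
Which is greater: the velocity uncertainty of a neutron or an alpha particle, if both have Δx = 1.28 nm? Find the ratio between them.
The neutron has the larger minimum velocity uncertainty, by a ratio of 4.0.

For both particles, Δp_min = ℏ/(2Δx) = 4.119e-26 kg·m/s (same for both).

The velocity uncertainty is Δv = Δp/m:
- neutron: Δv = 4.119e-26 / 1.675e-27 = 2.459e+01 m/s = 24.595 m/s
- alpha particle: Δv = 4.119e-26 / 6.645e-27 = 6.200e+00 m/s = 6.200 m/s

Ratio: 2.459e+01 / 6.200e+00 = 4.0

The lighter particle has larger velocity uncertainty because Δv ∝ 1/m.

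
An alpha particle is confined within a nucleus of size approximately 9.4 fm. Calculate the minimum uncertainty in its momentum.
5.609 × 10^-21 kg·m/s

Using the Heisenberg uncertainty principle:
ΔxΔp ≥ ℏ/2

With Δx ≈ L = 9.400e-15 m (the confinement size):
Δp_min = ℏ/(2Δx)
Δp_min = (1.055e-34 J·s) / (2 × 9.400e-15 m)
Δp_min = 5.609e-21 kg·m/s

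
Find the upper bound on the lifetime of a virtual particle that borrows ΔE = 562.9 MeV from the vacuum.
5.847 × 10^-25 s

Using the energy-time uncertainty principle:
ΔEΔt ≥ ℏ/2

For a virtual particle borrowing energy ΔE, the maximum lifetime is:
Δt_max = ℏ/(2ΔE)

Converting energy:
ΔE = 562.9 MeV = 9.019e-11 J

Δt_max = (1.055e-34 J·s) / (2 × 9.019e-11 J)
Δt_max = 5.847e-25 s = 5.847 × 10^-25 s

Virtual particles with higher borrowed energy exist for shorter times.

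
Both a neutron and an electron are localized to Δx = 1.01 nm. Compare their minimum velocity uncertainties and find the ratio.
The electron has the larger minimum velocity uncertainty, by a ratio of 1838.7.

For both particles, Δp_min = ℏ/(2Δx) = 5.221e-26 kg·m/s (same for both).

The velocity uncertainty is Δv = Δp/m:
- neutron: Δv = 5.221e-26 / 1.675e-27 = 3.117e+01 m/s = 31.169 m/s
- electron: Δv = 5.221e-26 / 9.109e-31 = 5.731e+04 m/s = 57.311 km/s

Ratio: 5.731e+04 / 3.117e+01 = 1838.7

The lighter particle has larger velocity uncertainty because Δv ∝ 1/m.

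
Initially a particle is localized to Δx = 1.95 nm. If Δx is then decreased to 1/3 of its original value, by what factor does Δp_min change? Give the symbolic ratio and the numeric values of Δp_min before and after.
Original Δp_min = 2.704 × 10^-26 kg·m/s; new Δp'_min = 8.112 × 10^-26 kg·m/s; ratio Δp'_min/Δp_min = 3.

From the uncertainty principle ΔxΔp ≥ ℏ/2, the minimum momentum uncertainty is Δp_min = ℏ/(2Δx).

Original (Δx = 1.95 nm = 1.950e-09 m):
Δp_min = (1.055e-34 J·s)/(2 × 1.950e-09 m) = 2.704e-26 kg·m/s

When Δx → (1/3)Δx:
Δp'_min = ℏ/(2 × (1/3)Δx) = 3 × ℏ/(2Δx) = 3 × Δp_min
Δp'_min = 3 × 2.704e-26 kg·m/s = 8.112e-26 kg·m/s

Since Δp_min ∝ 1/Δx, when Δx is decreased to 1/3 of its original value, Δp_min increases to 3 times its original value.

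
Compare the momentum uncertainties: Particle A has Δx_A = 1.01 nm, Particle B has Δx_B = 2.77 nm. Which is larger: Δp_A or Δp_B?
Particle A has the larger minimum momentum uncertainty, by a factor of 2.74.

For each particle, the minimum momentum uncertainty is Δp_min = ℏ/(2Δx):

Particle A: Δp_A = ℏ/(2×1.010e-09 m) = 5.221e-26 kg·m/s
Particle B: Δp_B = ℏ/(2×2.770e-09 m) = 1.904e-26 kg·m/s

Ratio: Δp_A/Δp_B = 2.74

Since Δp_min ∝ 1/Δx, the particle with smaller position uncertainty (A) has larger momentum uncertainty.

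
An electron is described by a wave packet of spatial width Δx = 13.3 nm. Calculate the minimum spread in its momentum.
3.965 × 10^-27 kg·m/s

For a wave packet, the spatial width Δx and momentum spread Δp are related by the uncertainty principle:
ΔxΔp ≥ ℏ/2

The minimum momentum spread is:
Δp_min = ℏ/(2Δx)
Δp_min = (1.055e-34 J·s) / (2 × 1.330e-08 m)
Δp_min = 3.965e-27 kg·m/s

A wave packet cannot have both a well-defined position and well-defined momentum.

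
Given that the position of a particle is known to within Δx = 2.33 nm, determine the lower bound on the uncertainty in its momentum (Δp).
2.263 × 10^-26 kg·m/s

Using the Heisenberg uncertainty principle:
ΔxΔp ≥ ℏ/2

The minimum uncertainty in momentum is:
Δp_min = ℏ/(2Δx)
Δp_min = (1.055e-34 J·s) / (2 × 2.330e-09 m)
Δp_min = 2.263e-26 kg·m/s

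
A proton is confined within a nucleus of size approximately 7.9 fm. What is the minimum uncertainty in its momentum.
6.675 × 10^-21 kg·m/s

Using the Heisenberg uncertainty principle:
ΔxΔp ≥ ℏ/2

With Δx ≈ L = 7.900e-15 m (the confinement size):
Δp_min = ℏ/(2Δx)
Δp_min = (1.055e-34 J·s) / (2 × 7.900e-15 m)
Δp_min = 6.675e-21 kg·m/s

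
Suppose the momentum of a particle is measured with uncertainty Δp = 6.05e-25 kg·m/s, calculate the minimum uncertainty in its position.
87.155 pm

Using the Heisenberg uncertainty principle:
ΔxΔp ≥ ℏ/2

The minimum uncertainty in position is:
Δx_min = ℏ/(2Δp)
Δx_min = (1.055e-34 J·s) / (2 × 6.050e-25 kg·m/s)
Δx_min = 8.715e-11 m = 87.155 pm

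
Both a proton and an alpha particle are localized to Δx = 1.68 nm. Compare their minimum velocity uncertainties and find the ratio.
The proton has the larger minimum velocity uncertainty, by a ratio of 4.0.

For both particles, Δp_min = ℏ/(2Δx) = 3.139e-26 kg·m/s (same for both).

The velocity uncertainty is Δv = Δp/m:
- proton: Δv = 3.139e-26 / 1.673e-27 = 1.876e+01 m/s = 18.765 m/s
- alpha particle: Δv = 3.139e-26 / 6.645e-27 = 4.724e+00 m/s = 4.724 m/s

Ratio: 1.876e+01 / 4.724e+00 = 4.0

The lighter particle has larger velocity uncertainty because Δv ∝ 1/m.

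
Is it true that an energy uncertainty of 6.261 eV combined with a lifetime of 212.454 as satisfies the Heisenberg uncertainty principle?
Yes, it satisfies the uncertainty relation.

Calculate the product ΔEΔt:
ΔE = 6.261 eV = 1.003e-18 J
ΔEΔt = (1.003e-18 J) × (2.125e-16 s)
ΔEΔt = 2.131e-34 J·s

Compare to the minimum allowed value ℏ/2:
ℏ/2 = 5.273e-35 J·s

Since ΔEΔt = 2.131e-34 J·s ≥ 5.273e-35 J·s = ℏ/2,
this satisfies the uncertainty relation.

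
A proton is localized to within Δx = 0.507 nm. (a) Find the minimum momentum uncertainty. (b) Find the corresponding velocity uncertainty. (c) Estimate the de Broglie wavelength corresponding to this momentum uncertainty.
(a) Δp_min = 1.040 × 10^-25 kg·m/s
(b) Δv_min = 62.179 m/s
(c) λ_dB = 6.371 nm

Step-by-step:

(a) From the uncertainty principle:
Δp_min = ℏ/(2Δx) = (1.055e-34 J·s)/(2 × 5.070e-10 m) = 1.040e-25 kg·m/s

(b) The velocity uncertainty:
Δv = Δp/m = (1.040e-25 kg·m/s)/(1.673e-27 kg) = 6.218e+01 m/s = 62.179 m/s

(c) The de Broglie wavelength for this momentum:
λ = h/p = (6.626e-34 J·s)/(1.040e-25 kg·m/s) = 6.371e-09 m = 6.371 nm

Note: The de Broglie wavelength is comparable to the localization size, as expected from wave-particle duality.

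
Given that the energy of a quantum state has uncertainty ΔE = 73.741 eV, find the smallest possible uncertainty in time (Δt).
4.463 as

Using the energy-time uncertainty principle:
ΔEΔt ≥ ℏ/2

The minimum uncertainty in time is:
Δt_min = ℏ/(2ΔE)
Δt_min = (1.055e-34 J·s) / (2 × 1.181e-17 J)
Δt_min = 4.463e-18 s = 4.463 as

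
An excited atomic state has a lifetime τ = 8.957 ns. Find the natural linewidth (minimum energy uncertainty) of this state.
36.743 neV

Using the energy-time uncertainty principle:
ΔEΔt ≥ ℏ/2

The lifetime τ represents the time uncertainty Δt.
The natural linewidth (minimum energy uncertainty) is:

ΔE = ℏ/(2τ)
ΔE = (1.055e-34 J·s) / (2 × 8.957e-09 s)
ΔE = 5.887e-27 J = 36.743 neV

This natural linewidth limits the precision of spectroscopic measurements.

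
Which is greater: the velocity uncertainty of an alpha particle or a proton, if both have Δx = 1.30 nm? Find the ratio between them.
The proton has the larger minimum velocity uncertainty, by a ratio of 4.0.

For both particles, Δp_min = ℏ/(2Δx) = 4.056e-26 kg·m/s (same for both).

The velocity uncertainty is Δv = Δp/m:
- alpha particle: Δv = 4.056e-26 / 6.645e-27 = 6.104e+00 m/s = 6.104 m/s
- proton: Δv = 4.056e-26 / 1.673e-27 = 2.425e+01 m/s = 24.250 m/s

Ratio: 2.425e+01 / 6.104e+00 = 4.0

The lighter particle has larger velocity uncertainty because Δv ∝ 1/m.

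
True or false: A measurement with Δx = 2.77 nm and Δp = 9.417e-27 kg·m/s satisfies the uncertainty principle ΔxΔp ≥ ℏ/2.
No, it violates the uncertainty principle (impossible measurement).

Calculate the product ΔxΔp:
ΔxΔp = (2.770e-09 m) × (9.417e-27 kg·m/s)
ΔxΔp = 2.609e-35 J·s

Compare to the minimum allowed value ℏ/2:
ℏ/2 = 5.273e-35 J·s

Since ΔxΔp = 2.609e-35 J·s < 5.273e-35 J·s = ℏ/2,
the measurement violates the uncertainty principle.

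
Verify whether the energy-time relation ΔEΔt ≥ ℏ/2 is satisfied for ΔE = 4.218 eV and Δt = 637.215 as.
Yes, it satisfies the uncertainty relation.

Calculate the product ΔEΔt:
ΔE = 4.218 eV = 6.758e-19 J
ΔEΔt = (6.758e-19 J) × (6.372e-16 s)
ΔEΔt = 4.306e-34 J·s

Compare to the minimum allowed value ℏ/2:
ℏ/2 = 5.273e-35 J·s

Since ΔEΔt = 4.306e-34 J·s ≥ 5.273e-35 J·s = ℏ/2,
this satisfies the uncertainty relation.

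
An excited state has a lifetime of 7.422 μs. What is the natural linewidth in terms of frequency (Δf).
10.722 kHz

Using the energy-time uncertainty principle and E = hf:
ΔEΔt ≥ ℏ/2
hΔf·Δt ≥ ℏ/2

The minimum frequency uncertainty is:
Δf = ℏ/(2hτ) = 1/(4πτ)
Δf = 1/(4π × 7.422e-06 s)
Δf = 1.072e+04 Hz = 10.722 kHz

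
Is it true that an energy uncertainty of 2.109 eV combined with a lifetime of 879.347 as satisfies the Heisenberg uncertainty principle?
Yes, it satisfies the uncertainty relation.

Calculate the product ΔEΔt:
ΔE = 2.109 eV = 3.379e-19 J
ΔEΔt = (3.379e-19 J) × (8.793e-16 s)
ΔEΔt = 2.971e-34 J·s

Compare to the minimum allowed value ℏ/2:
ℏ/2 = 5.273e-35 J·s

Since ΔEΔt = 2.971e-34 J·s ≥ 5.273e-35 J·s = ℏ/2,
this satisfies the uncertainty relation.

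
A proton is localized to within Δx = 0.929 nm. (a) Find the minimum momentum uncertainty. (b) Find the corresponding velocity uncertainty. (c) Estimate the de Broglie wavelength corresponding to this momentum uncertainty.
(a) Δp_min = 5.676 × 10^-26 kg·m/s
(b) Δv_min = 33.934 m/s
(c) λ_dB = 11.674 nm

Step-by-step:

(a) From the uncertainty principle:
Δp_min = ℏ/(2Δx) = (1.055e-34 J·s)/(2 × 9.290e-10 m) = 5.676e-26 kg·m/s

(b) The velocity uncertainty:
Δv = Δp/m = (5.676e-26 kg·m/s)/(1.673e-27 kg) = 3.393e+01 m/s = 33.934 m/s

(c) The de Broglie wavelength for this momentum:
λ = h/p = (6.626e-34 J·s)/(5.676e-26 kg·m/s) = 1.167e-08 m = 11.674 nm

Note: The de Broglie wavelength is comparable to the localization size, as expected from wave-particle duality.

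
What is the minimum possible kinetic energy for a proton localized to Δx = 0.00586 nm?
151.063 meV

Localizing a particle requires giving it sufficient momentum uncertainty:

1. From uncertainty principle: Δp ≥ ℏ/(2Δx)
   Δp_min = (1.055e-34 J·s) / (2 × 5.860e-12 m)
   Δp_min = 8.998e-24 kg·m/s

2. This momentum uncertainty corresponds to kinetic energy:
   KE ≈ (Δp)²/(2m) = (8.998e-24)²/(2 × 1.673e-27 kg)
   KE = 2.420e-20 J = 151.063 meV

Tighter localization requires more energy.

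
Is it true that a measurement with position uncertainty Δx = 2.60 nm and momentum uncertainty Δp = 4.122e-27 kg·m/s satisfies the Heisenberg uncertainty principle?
No, it violates the uncertainty principle (impossible measurement).

Calculate the product ΔxΔp:
ΔxΔp = (2.600e-09 m) × (4.122e-27 kg·m/s)
ΔxΔp = 1.072e-35 J·s

Compare to the minimum allowed value ℏ/2:
ℏ/2 = 5.273e-35 J·s

Since ΔxΔp = 1.072e-35 J·s < 5.273e-35 J·s = ℏ/2,
the measurement violates the uncertainty principle.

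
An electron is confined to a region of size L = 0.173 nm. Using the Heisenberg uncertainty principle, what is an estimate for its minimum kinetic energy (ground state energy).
318.252 meV

Using the uncertainty principle to estimate ground state energy:

1. The position uncertainty is approximately the confinement size:
   Δx ≈ L = 1.730e-10 m

2. From ΔxΔp ≥ ℏ/2, the minimum momentum uncertainty is:
   Δp ≈ ℏ/(2L) = 3.048e-25 kg·m/s

3. The kinetic energy is approximately:
   KE ≈ (Δp)²/(2m) = (3.048e-25)²/(2 × 9.109e-31 kg)
   KE ≈ 5.099e-20 J = 318.252 meV

This is an order-of-magnitude estimate of the ground state energy.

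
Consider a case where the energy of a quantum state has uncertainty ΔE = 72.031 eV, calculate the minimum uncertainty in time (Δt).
4.569 as

Using the energy-time uncertainty principle:
ΔEΔt ≥ ℏ/2

The minimum uncertainty in time is:
Δt_min = ℏ/(2ΔE)
Δt_min = (1.055e-34 J·s) / (2 × 1.154e-17 J)
Δt_min = 4.569e-18 s = 4.569 as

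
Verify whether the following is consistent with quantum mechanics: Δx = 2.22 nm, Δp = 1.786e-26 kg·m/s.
No, it violates the uncertainty principle (impossible measurement).

Calculate the product ΔxΔp:
ΔxΔp = (2.220e-09 m) × (1.786e-26 kg·m/s)
ΔxΔp = 3.965e-35 J·s

Compare to the minimum allowed value ℏ/2:
ℏ/2 = 5.273e-35 J·s

Since ΔxΔp = 3.965e-35 J·s < 5.273e-35 J·s = ℏ/2,
the measurement violates the uncertainty principle.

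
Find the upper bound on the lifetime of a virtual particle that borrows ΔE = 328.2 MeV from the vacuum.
1.003 ys

Using the energy-time uncertainty principle:
ΔEΔt ≥ ℏ/2

For a virtual particle borrowing energy ΔE, the maximum lifetime is:
Δt_max = ℏ/(2ΔE)

Converting energy:
ΔE = 328.2 MeV = 5.258e-11 J

Δt_max = (1.055e-34 J·s) / (2 × 5.258e-11 J)
Δt_max = 1.003e-24 s = 1.003 ys

Virtual particles with higher borrowed energy exist for shorter times.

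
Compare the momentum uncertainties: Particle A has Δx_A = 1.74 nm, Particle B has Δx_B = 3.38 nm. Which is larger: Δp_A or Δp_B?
Particle A has the larger minimum momentum uncertainty, by a factor of 1.94.

For each particle, the minimum momentum uncertainty is Δp_min = ℏ/(2Δx):

Particle A: Δp_A = ℏ/(2×1.740e-09 m) = 3.030e-26 kg·m/s
Particle B: Δp_B = ℏ/(2×3.380e-09 m) = 1.560e-26 kg·m/s

Ratio: Δp_A/Δp_B = 1.94

Since Δp_min ∝ 1/Δx, the particle with smaller position uncertainty (A) has larger momentum uncertainty.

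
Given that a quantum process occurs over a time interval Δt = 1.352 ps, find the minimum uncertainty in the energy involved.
243.422 μeV

Using the energy-time uncertainty principle:
ΔEΔt ≥ ℏ/2

The minimum uncertainty in energy is:
ΔE_min = ℏ/(2Δt)
ΔE_min = (1.055e-34 J·s) / (2 × 1.352e-12 s)
ΔE_min = 3.900e-23 J = 243.422 μeV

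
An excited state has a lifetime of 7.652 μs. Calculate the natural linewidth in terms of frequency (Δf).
10.400 kHz

Using the energy-time uncertainty principle and E = hf:
ΔEΔt ≥ ℏ/2
hΔf·Δt ≥ ℏ/2

The minimum frequency uncertainty is:
Δf = ℏ/(2hτ) = 1/(4πτ)
Δf = 1/(4π × 7.652e-06 s)
Δf = 1.040e+04 Hz = 10.400 kHz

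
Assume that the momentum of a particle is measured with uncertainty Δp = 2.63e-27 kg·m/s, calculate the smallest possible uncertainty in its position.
20.049 nm

Using the Heisenberg uncertainty principle:
ΔxΔp ≥ ℏ/2

The minimum uncertainty in position is:
Δx_min = ℏ/(2Δp)
Δx_min = (1.055e-34 J·s) / (2 × 2.630e-27 kg·m/s)
Δx_min = 2.005e-08 m = 20.049 nm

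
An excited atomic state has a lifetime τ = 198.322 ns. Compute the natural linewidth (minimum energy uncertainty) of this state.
1.659 neV

Using the energy-time uncertainty principle:
ΔEΔt ≥ ℏ/2

The lifetime τ represents the time uncertainty Δt.
The natural linewidth (minimum energy uncertainty) is:

ΔE = ℏ/(2τ)
ΔE = (1.055e-34 J·s) / (2 × 1.983e-07 s)
ΔE = 2.659e-28 J = 1.659 neV

This natural linewidth limits the precision of spectroscopic measurements.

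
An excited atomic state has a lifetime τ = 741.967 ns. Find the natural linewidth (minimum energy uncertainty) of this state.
443.559 peV

Using the energy-time uncertainty principle:
ΔEΔt ≥ ℏ/2

The lifetime τ represents the time uncertainty Δt.
The natural linewidth (minimum energy uncertainty) is:

ΔE = ℏ/(2τ)
ΔE = (1.055e-34 J·s) / (2 × 7.420e-07 s)
ΔE = 7.107e-29 J = 443.559 peV

This natural linewidth limits the precision of spectroscopic measurements.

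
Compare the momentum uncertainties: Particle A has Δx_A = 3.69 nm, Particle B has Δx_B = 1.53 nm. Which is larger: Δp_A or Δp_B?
Particle B has the larger minimum momentum uncertainty, by a factor of 2.41.

For each particle, the minimum momentum uncertainty is Δp_min = ℏ/(2Δx):

Particle A: Δp_A = ℏ/(2×3.690e-09 m) = 1.429e-26 kg·m/s
Particle B: Δp_B = ℏ/(2×1.530e-09 m) = 3.446e-26 kg·m/s

Ratio: Δp_B/Δp_A = 2.41

Since Δp_min ∝ 1/Δx, the particle with smaller position uncertainty (B) has larger momentum uncertainty.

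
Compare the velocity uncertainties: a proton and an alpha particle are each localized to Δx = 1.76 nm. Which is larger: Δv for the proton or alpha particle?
The proton has the larger minimum velocity uncertainty, by a ratio of 4.0.

For both particles, Δp_min = ℏ/(2Δx) = 2.996e-26 kg·m/s (same for both).

The velocity uncertainty is Δv = Δp/m:
- proton: Δv = 2.996e-26 / 1.673e-27 = 1.791e+01 m/s = 17.912 m/s
- alpha particle: Δv = 2.996e-26 / 6.645e-27 = 4.509e+00 m/s = 4.509 m/s

Ratio: 1.791e+01 / 4.509e+00 = 4.0

The lighter particle has larger velocity uncertainty because Δv ∝ 1/m.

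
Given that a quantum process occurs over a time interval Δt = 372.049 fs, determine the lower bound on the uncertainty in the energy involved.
884.577 μeV

Using the energy-time uncertainty principle:
ΔEΔt ≥ ℏ/2

The minimum uncertainty in energy is:
ΔE_min = ℏ/(2Δt)
ΔE_min = (1.055e-34 J·s) / (2 × 3.720e-13 s)
ΔE_min = 1.417e-22 J = 884.577 μeV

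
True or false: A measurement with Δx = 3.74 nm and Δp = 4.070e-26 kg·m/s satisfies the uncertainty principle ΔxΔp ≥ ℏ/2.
Yes, it satisfies the uncertainty principle.

Calculate the product ΔxΔp:
ΔxΔp = (3.740e-09 m) × (4.070e-26 kg·m/s)
ΔxΔp = 1.522e-34 J·s

Compare to the minimum allowed value ℏ/2:
ℏ/2 = 5.273e-35 J·s

Since ΔxΔp = 1.522e-34 J·s ≥ 5.273e-35 J·s = ℏ/2,
the measurement satisfies the uncertainty principle.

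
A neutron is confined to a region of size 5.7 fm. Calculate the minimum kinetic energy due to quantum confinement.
159.443 keV

Using the uncertainty principle:

1. Position uncertainty: Δx ≈ 5.700e-15 m
2. Minimum momentum uncertainty: Δp = ℏ/(2Δx) = 9.251e-21 kg·m/s
3. Minimum kinetic energy:
   KE = (Δp)²/(2m) = (9.251e-21)²/(2 × 1.675e-27 kg)
   KE = 2.555e-14 J = 159.443 keV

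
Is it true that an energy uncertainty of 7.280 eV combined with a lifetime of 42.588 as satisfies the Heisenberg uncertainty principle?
No, it violates the uncertainty relation.

Calculate the product ΔEΔt:
ΔE = 7.280 eV = 1.166e-18 J
ΔEΔt = (1.166e-18 J) × (4.259e-17 s)
ΔEΔt = 4.967e-35 J·s

Compare to the minimum allowed value ℏ/2:
ℏ/2 = 5.273e-35 J·s

Since ΔEΔt = 4.967e-35 J·s < 5.273e-35 J·s = ℏ/2,
this violates the uncertainty relation.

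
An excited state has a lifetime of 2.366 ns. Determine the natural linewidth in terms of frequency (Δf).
33.634 MHz

Using the energy-time uncertainty principle and E = hf:
ΔEΔt ≥ ℏ/2
hΔf·Δt ≥ ℏ/2

The minimum frequency uncertainty is:
Δf = ℏ/(2hτ) = 1/(4πτ)
Δf = 1/(4π × 2.366e-09 s)
Δf = 3.363e+07 Hz = 33.634 MHz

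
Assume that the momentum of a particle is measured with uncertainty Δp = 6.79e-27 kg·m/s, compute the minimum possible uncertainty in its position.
7.766 nm

Using the Heisenberg uncertainty principle:
ΔxΔp ≥ ℏ/2

The minimum uncertainty in position is:
Δx_min = ℏ/(2Δp)
Δx_min = (1.055e-34 J·s) / (2 × 6.790e-27 kg·m/s)
Δx_min = 7.766e-09 m = 7.766 nm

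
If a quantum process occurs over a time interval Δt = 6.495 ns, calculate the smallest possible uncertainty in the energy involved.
50.671 neV

Using the energy-time uncertainty principle:
ΔEΔt ≥ ℏ/2

The minimum uncertainty in energy is:
ΔE_min = ℏ/(2Δt)
ΔE_min = (1.055e-34 J·s) / (2 × 6.495e-09 s)
ΔE_min = 8.118e-27 J = 50.671 neV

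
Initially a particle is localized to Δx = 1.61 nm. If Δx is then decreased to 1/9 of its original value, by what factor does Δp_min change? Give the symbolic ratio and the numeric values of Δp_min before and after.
Original Δp_min = 3.275 × 10^-26 kg·m/s; new Δp'_min = 2.948 × 10^-25 kg·m/s; ratio Δp'_min/Δp_min = 9.

From the uncertainty principle ΔxΔp ≥ ℏ/2, the minimum momentum uncertainty is Δp_min = ℏ/(2Δx).

Original (Δx = 1.61 nm = 1.610e-09 m):
Δp_min = (1.055e-34 J·s)/(2 × 1.610e-09 m) = 3.275e-26 kg·m/s

When Δx → (1/9)Δx:
Δp'_min = ℏ/(2 × (1/9)Δx) = 9 × ℏ/(2Δx) = 9 × Δp_min
Δp'_min = 9 × 3.275e-26 kg·m/s = 2.948e-25 kg·m/s

Since Δp_min ∝ 1/Δx, when Δx is decreased to 1/9 of its original value, Δp_min increases to 9 times its original value.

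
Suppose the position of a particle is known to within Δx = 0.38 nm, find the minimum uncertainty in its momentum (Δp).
1.388 × 10^-25 kg·m/s

Using the Heisenberg uncertainty principle:
ΔxΔp ≥ ℏ/2

The minimum uncertainty in momentum is:
Δp_min = ℏ/(2Δx)
Δp_min = (1.055e-34 J·s) / (2 × 3.800e-10 m)
Δp_min = 1.388e-25 kg·m/s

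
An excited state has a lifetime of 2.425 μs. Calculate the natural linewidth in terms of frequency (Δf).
32.815 kHz

Using the energy-time uncertainty principle and E = hf:
ΔEΔt ≥ ℏ/2
hΔf·Δt ≥ ℏ/2

The minimum frequency uncertainty is:
Δf = ℏ/(2hτ) = 1/(4πτ)
Δf = 1/(4π × 2.425e-06 s)
Δf = 3.282e+04 Hz = 32.815 kHz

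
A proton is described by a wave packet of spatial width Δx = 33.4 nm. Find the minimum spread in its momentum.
1.579 × 10^-27 kg·m/s

For a wave packet, the spatial width Δx and momentum spread Δp are related by the uncertainty principle:
ΔxΔp ≥ ℏ/2

The minimum momentum spread is:
Δp_min = ℏ/(2Δx)
Δp_min = (1.055e-34 J·s) / (2 × 3.340e-08 m)
Δp_min = 1.579e-27 kg·m/s

A wave packet cannot have both a well-defined position and well-defined momentum.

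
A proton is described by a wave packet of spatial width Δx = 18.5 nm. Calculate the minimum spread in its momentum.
2.850 × 10^-27 kg·m/s

For a wave packet, the spatial width Δx and momentum spread Δp are related by the uncertainty principle:
ΔxΔp ≥ ℏ/2

The minimum momentum spread is:
Δp_min = ℏ/(2Δx)
Δp_min = (1.055e-34 J·s) / (2 × 1.850e-08 m)
Δp_min = 2.850e-27 kg·m/s

A wave packet cannot have both a well-defined position and well-defined momentum.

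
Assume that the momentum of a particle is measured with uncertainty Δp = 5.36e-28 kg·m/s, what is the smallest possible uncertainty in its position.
98.374 nm

Using the Heisenberg uncertainty principle:
ΔxΔp ≥ ℏ/2

The minimum uncertainty in position is:
Δx_min = ℏ/(2Δp)
Δx_min = (1.055e-34 J·s) / (2 × 5.360e-28 kg·m/s)
Δx_min = 9.837e-08 m = 98.374 nm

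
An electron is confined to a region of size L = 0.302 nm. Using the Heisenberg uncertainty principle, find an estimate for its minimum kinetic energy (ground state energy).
104.436 meV

Using the uncertainty principle to estimate ground state energy:

1. The position uncertainty is approximately the confinement size:
   Δx ≈ L = 3.020e-10 m

2. From ΔxΔp ≥ ℏ/2, the minimum momentum uncertainty is:
   Δp ≈ ℏ/(2L) = 1.746e-25 kg·m/s

3. The kinetic energy is approximately:
   KE ≈ (Δp)²/(2m) = (1.746e-25)²/(2 × 9.109e-31 kg)
   KE ≈ 1.673e-20 J = 104.436 meV

This is an order-of-magnitude estimate of the ground state energy.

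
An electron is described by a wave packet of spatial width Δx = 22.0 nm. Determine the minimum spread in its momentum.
2.397 × 10^-27 kg·m/s

For a wave packet, the spatial width Δx and momentum spread Δp are related by the uncertainty principle:
ΔxΔp ≥ ℏ/2

The minimum momentum spread is:
Δp_min = ℏ/(2Δx)
Δp_min = (1.055e-34 J·s) / (2 × 2.200e-08 m)
Δp_min = 2.397e-27 kg·m/s

A wave packet cannot have both a well-defined position and well-defined momentum.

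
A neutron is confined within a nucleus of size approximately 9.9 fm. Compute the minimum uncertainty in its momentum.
5.326 × 10^-21 kg·m/s

Using the Heisenberg uncertainty principle:
ΔxΔp ≥ ℏ/2

With Δx ≈ L = 9.900e-15 m (the confinement size):
Δp_min = ℏ/(2Δx)
Δp_min = (1.055e-34 J·s) / (2 × 9.900e-15 m)
Δp_min = 5.326e-21 kg·m/s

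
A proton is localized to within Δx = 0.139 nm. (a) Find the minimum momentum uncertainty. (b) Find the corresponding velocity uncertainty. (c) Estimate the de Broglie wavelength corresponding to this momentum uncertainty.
(a) Δp_min = 3.793 × 10^-25 kg·m/s
(b) Δv_min = 226.795 m/s
(c) λ_dB = 1.747 nm

Step-by-step:

(a) From the uncertainty principle:
Δp_min = ℏ/(2Δx) = (1.055e-34 J·s)/(2 × 1.390e-10 m) = 3.793e-25 kg·m/s

(b) The velocity uncertainty:
Δv = Δp/m = (3.793e-25 kg·m/s)/(1.673e-27 kg) = 2.268e+02 m/s = 226.795 m/s

(c) The de Broglie wavelength for this momentum:
λ = h/p = (6.626e-34 J·s)/(3.793e-25 kg·m/s) = 1.747e-09 m = 1.747 nm

Note: The de Broglie wavelength is comparable to the localization size, as expected from wave-particle duality.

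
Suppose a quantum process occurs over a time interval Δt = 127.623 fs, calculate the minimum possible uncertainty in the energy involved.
2.579 meV

Using the energy-time uncertainty principle:
ΔEΔt ≥ ℏ/2

The minimum uncertainty in energy is:
ΔE_min = ℏ/(2Δt)
ΔE_min = (1.055e-34 J·s) / (2 × 1.276e-13 s)
ΔE_min = 4.132e-22 J = 2.579 meV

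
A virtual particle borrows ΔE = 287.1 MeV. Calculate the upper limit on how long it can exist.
1.146 ys

Using the energy-time uncertainty principle:
ΔEΔt ≥ ℏ/2

For a virtual particle borrowing energy ΔE, the maximum lifetime is:
Δt_max = ℏ/(2ΔE)

Converting energy:
ΔE = 287.1 MeV = 4.600e-11 J

Δt_max = (1.055e-34 J·s) / (2 × 4.600e-11 J)
Δt_max = 1.146e-24 s = 1.146 ys

Virtual particles with higher borrowed energy exist for shorter times.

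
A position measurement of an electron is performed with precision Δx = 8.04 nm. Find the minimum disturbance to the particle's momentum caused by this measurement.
6.558 × 10^-27 kg·m/s

The uncertainty principle implies that measuring position disturbs momentum:
ΔxΔp ≥ ℏ/2

When we measure position with precision Δx, we necessarily introduce a momentum uncertainty:
Δp ≥ ℏ/(2Δx)
Δp_min = (1.055e-34 J·s) / (2 × 8.040e-09 m)
Δp_min = 6.558e-27 kg·m/s

The more precisely we measure position, the greater the momentum disturbance.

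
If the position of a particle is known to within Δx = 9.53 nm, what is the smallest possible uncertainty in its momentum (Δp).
5.533 × 10^-27 kg·m/s

Using the Heisenberg uncertainty principle:
ΔxΔp ≥ ℏ/2

The minimum uncertainty in momentum is:
Δp_min = ℏ/(2Δx)
Δp_min = (1.055e-34 J·s) / (2 × 9.530e-09 m)
Δp_min = 5.533e-27 kg·m/s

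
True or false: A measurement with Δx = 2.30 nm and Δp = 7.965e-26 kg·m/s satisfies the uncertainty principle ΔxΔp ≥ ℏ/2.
Yes, it satisfies the uncertainty principle.

Calculate the product ΔxΔp:
ΔxΔp = (2.300e-09 m) × (7.965e-26 kg·m/s)
ΔxΔp = 1.832e-34 J·s

Compare to the minimum allowed value ℏ/2:
ℏ/2 = 5.273e-35 J·s

Since ΔxΔp = 1.832e-34 J·s ≥ 5.273e-35 J·s = ℏ/2,
the measurement satisfies the uncertainty principle.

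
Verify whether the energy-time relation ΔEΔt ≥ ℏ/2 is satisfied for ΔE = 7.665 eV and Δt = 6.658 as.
No, it violates the uncertainty relation.

Calculate the product ΔEΔt:
ΔE = 7.665 eV = 1.228e-18 J
ΔEΔt = (1.228e-18 J) × (6.658e-18 s)
ΔEΔt = 8.176e-36 J·s

Compare to the minimum allowed value ℏ/2:
ℏ/2 = 5.273e-35 J·s

Since ΔEΔt = 8.176e-36 J·s < 5.273e-35 J·s = ℏ/2,
this violates the uncertainty relation.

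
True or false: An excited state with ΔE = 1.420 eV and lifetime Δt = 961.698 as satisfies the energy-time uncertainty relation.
Yes, it satisfies the uncertainty relation.

Calculate the product ΔEΔt:
ΔE = 1.420 eV = 2.275e-19 J
ΔEΔt = (2.275e-19 J) × (9.617e-16 s)
ΔEΔt = 2.188e-34 J·s

Compare to the minimum allowed value ℏ/2:
ℏ/2 = 5.273e-35 J·s

Since ΔEΔt = 2.188e-34 J·s ≥ 5.273e-35 J·s = ℏ/2,
this satisfies the uncertainty relation.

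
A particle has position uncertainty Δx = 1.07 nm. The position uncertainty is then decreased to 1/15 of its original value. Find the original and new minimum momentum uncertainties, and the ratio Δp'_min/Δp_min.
Original Δp_min = 4.928 × 10^-26 kg·m/s; new Δp'_min = 7.392 × 10^-25 kg·m/s; ratio Δp'_min/Δp_min = 15.

From the uncertainty principle ΔxΔp ≥ ℏ/2, the minimum momentum uncertainty is Δp_min = ℏ/(2Δx).

Original (Δx = 1.07 nm = 1.070e-09 m):
Δp_min = (1.055e-34 J·s)/(2 × 1.070e-09 m) = 4.928e-26 kg·m/s

When Δx → (1/15)Δx:
Δp'_min = ℏ/(2 × (1/15)Δx) = 15 × ℏ/(2Δx) = 15 × Δp_min
Δp'_min = 15 × 4.928e-26 kg·m/s = 7.392e-25 kg·m/s

Since Δp_min ∝ 1/Δx, when Δx is decreased to 1/15 of its original value, Δp_min increases to 15 times its original value.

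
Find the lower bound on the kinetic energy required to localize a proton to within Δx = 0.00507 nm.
201.808 meV

Localizing a particle requires giving it sufficient momentum uncertainty:

1. From uncertainty principle: Δp ≥ ℏ/(2Δx)
   Δp_min = (1.055e-34 J·s) / (2 × 5.070e-12 m)
   Δp_min = 1.040e-23 kg·m/s

2. This momentum uncertainty corresponds to kinetic energy:
   KE ≈ (Δp)²/(2m) = (1.040e-23)²/(2 × 1.673e-27 kg)
   KE = 3.233e-20 J = 201.808 meV

Tighter localization requires more energy.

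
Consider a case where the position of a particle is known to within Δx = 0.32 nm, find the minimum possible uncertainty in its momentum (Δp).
1.648 × 10^-25 kg·m/s

Using the Heisenberg uncertainty principle:
ΔxΔp ≥ ℏ/2

The minimum uncertainty in momentum is:
Δp_min = ℏ/(2Δx)
Δp_min = (1.055e-34 J·s) / (2 × 3.200e-10 m)
Δp_min = 1.648e-25 kg·m/s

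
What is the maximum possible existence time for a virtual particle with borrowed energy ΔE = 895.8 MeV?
3.674 × 10^-25 s

Using the energy-time uncertainty principle:
ΔEΔt ≥ ℏ/2

For a virtual particle borrowing energy ΔE, the maximum lifetime is:
Δt_max = ℏ/(2ΔE)

Converting energy:
ΔE = 895.8 MeV = 1.435e-10 J

Δt_max = (1.055e-34 J·s) / (2 × 1.435e-10 J)
Δt_max = 3.674e-25 s = 3.674 × 10^-25 s

Virtual particles with higher borrowed energy exist for shorter times.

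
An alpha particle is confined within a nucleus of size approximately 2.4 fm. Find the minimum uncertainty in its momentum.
2.197 × 10^-20 kg·m/s

Using the Heisenberg uncertainty principle:
ΔxΔp ≥ ℏ/2

With Δx ≈ L = 2.400e-15 m (the confinement size):
Δp_min = ℏ/(2Δx)
Δp_min = (1.055e-34 J·s) / (2 × 2.400e-15 m)
Δp_min = 2.197e-20 kg·m/s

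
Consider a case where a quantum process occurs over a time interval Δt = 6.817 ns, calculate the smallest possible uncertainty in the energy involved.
48.277 neV

Using the energy-time uncertainty principle:
ΔEΔt ≥ ℏ/2

The minimum uncertainty in energy is:
ΔE_min = ℏ/(2Δt)
ΔE_min = (1.055e-34 J·s) / (2 × 6.817e-09 s)
ΔE_min = 7.735e-27 J = 48.277 neV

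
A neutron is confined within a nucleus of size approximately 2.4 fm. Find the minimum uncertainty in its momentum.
2.197 × 10^-20 kg·m/s

Using the Heisenberg uncertainty principle:
ΔxΔp ≥ ℏ/2

With Δx ≈ L = 2.400e-15 m (the confinement size):
Δp_min = ℏ/(2Δx)
Δp_min = (1.055e-34 J·s) / (2 × 2.400e-15 m)
Δp_min = 2.197e-20 kg·m/s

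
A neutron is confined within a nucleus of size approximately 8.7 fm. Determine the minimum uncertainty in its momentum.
6.061 × 10^-21 kg·m/s

Using the Heisenberg uncertainty principle:
ΔxΔp ≥ ℏ/2

With Δx ≈ L = 8.700e-15 m (the confinement size):
Δp_min = ℏ/(2Δx)
Δp_min = (1.055e-34 J·s) / (2 × 8.700e-15 m)
Δp_min = 6.061e-21 kg·m/s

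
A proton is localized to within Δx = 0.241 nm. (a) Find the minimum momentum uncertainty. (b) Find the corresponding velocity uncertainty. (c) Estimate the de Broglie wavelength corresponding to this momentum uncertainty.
(a) Δp_min = 2.188 × 10^-25 kg·m/s
(b) Δv_min = 130.807 m/s
(c) λ_dB = 3.028 nm

Step-by-step:

(a) From the uncertainty principle:
Δp_min = ℏ/(2Δx) = (1.055e-34 J·s)/(2 × 2.410e-10 m) = 2.188e-25 kg·m/s

(b) The velocity uncertainty:
Δv = Δp/m = (2.188e-25 kg·m/s)/(1.673e-27 kg) = 1.308e+02 m/s = 130.807 m/s

(c) The de Broglie wavelength for this momentum:
λ = h/p = (6.626e-34 J·s)/(2.188e-25 kg·m/s) = 3.028e-09 m = 3.028 nm

Note: The de Broglie wavelength is comparable to the localization size, as expected from wave-particle duality.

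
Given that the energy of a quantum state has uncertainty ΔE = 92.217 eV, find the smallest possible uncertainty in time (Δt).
3.569 as

Using the energy-time uncertainty principle:
ΔEΔt ≥ ℏ/2

The minimum uncertainty in time is:
Δt_min = ℏ/(2ΔE)
Δt_min = (1.055e-34 J·s) / (2 × 1.477e-17 J)
Δt_min = 3.569e-18 s = 3.569 as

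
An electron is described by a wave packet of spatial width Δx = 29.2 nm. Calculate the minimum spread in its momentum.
1.806 × 10^-27 kg·m/s

For a wave packet, the spatial width Δx and momentum spread Δp are related by the uncertainty principle:
ΔxΔp ≥ ℏ/2

The minimum momentum spread is:
Δp_min = ℏ/(2Δx)
Δp_min = (1.055e-34 J·s) / (2 × 2.920e-08 m)
Δp_min = 1.806e-27 kg·m/s

A wave packet cannot have both a well-defined position and well-defined momentum.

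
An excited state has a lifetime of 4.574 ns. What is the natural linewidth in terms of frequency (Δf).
17.398 MHz

Using the energy-time uncertainty principle and E = hf:
ΔEΔt ≥ ℏ/2
hΔf·Δt ≥ ℏ/2

The minimum frequency uncertainty is:
Δf = ℏ/(2hτ) = 1/(4πτ)
Δf = 1/(4π × 4.574e-09 s)
Δf = 1.740e+07 Hz = 17.398 MHz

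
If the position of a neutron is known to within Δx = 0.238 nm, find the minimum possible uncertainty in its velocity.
132.274 m/s

Using the Heisenberg uncertainty principle and Δp = mΔv:
ΔxΔp ≥ ℏ/2
Δx(mΔv) ≥ ℏ/2

The minimum uncertainty in velocity is:
Δv_min = ℏ/(2mΔx)
Δv_min = (1.055e-34 J·s) / (2 × 1.675e-27 kg × 2.380e-10 m)
Δv_min = 1.323e+02 m/s = 132.274 m/s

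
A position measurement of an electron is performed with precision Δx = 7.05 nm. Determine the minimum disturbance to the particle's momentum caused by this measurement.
7.479 × 10^-27 kg·m/s

The uncertainty principle implies that measuring position disturbs momentum:
ΔxΔp ≥ ℏ/2

When we measure position with precision Δx, we necessarily introduce a momentum uncertainty:
Δp ≥ ℏ/(2Δx)
Δp_min = (1.055e-34 J·s) / (2 × 7.050e-09 m)
Δp_min = 7.479e-27 kg·m/s

The more precisely we measure position, the greater the momentum disturbance.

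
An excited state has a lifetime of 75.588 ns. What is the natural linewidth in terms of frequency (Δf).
1.053 MHz

Using the energy-time uncertainty principle and E = hf:
ΔEΔt ≥ ℏ/2
hΔf·Δt ≥ ℏ/2

The minimum frequency uncertainty is:
Δf = ℏ/(2hτ) = 1/(4πτ)
Δf = 1/(4π × 7.559e-08 s)
Δf = 1.053e+06 Hz = 1.053 MHz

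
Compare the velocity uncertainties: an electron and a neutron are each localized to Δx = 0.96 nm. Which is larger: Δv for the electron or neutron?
The electron has the larger minimum velocity uncertainty, by a ratio of 1838.7.

For both particles, Δp_min = ℏ/(2Δx) = 5.493e-26 kg·m/s (same for both).

The velocity uncertainty is Δv = Δp/m:
- electron: Δv = 5.493e-26 / 9.109e-31 = 6.030e+04 m/s = 60.296 km/s
- neutron: Δv = 5.493e-26 / 1.675e-27 = 3.279e+01 m/s = 32.793 m/s

Ratio: 6.030e+04 / 3.279e+01 = 1838.7

The lighter particle has larger velocity uncertainty because Δv ∝ 1/m.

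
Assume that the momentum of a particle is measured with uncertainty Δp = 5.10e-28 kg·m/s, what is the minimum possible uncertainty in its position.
103.389 nm

Using the Heisenberg uncertainty principle:
ΔxΔp ≥ ℏ/2

The minimum uncertainty in position is:
Δx_min = ℏ/(2Δp)
Δx_min = (1.055e-34 J·s) / (2 × 5.100e-28 kg·m/s)
Δx_min = 1.034e-07 m = 103.389 nm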